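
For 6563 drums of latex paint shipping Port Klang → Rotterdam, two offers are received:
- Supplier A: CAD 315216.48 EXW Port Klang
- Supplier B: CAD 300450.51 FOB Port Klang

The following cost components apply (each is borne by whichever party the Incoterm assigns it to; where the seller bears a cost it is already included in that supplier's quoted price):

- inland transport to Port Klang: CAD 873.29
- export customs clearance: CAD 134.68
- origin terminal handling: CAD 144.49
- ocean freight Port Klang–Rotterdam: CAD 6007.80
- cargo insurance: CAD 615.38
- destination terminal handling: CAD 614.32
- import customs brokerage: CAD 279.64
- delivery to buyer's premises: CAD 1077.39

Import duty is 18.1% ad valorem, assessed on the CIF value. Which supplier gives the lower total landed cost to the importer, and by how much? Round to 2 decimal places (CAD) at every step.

Supplier A (EXW):
CIF value = EXW price + inland to port + export clearance + origin terminal + freight + insurance = 315216.48 + 873.29 + 134.68 + 144.49 + 6007.80 + 615.38 = 322992.12
Import duty = 322992.12 × 18.1% = 58461.57
Buyer bears (A): 873.29 + 134.68 + 144.49 + 6007.80 + 615.38 + 614.32 + 279.64 + 1077.39 = 9746.99
Landed cost (A) = invoice 315216.48 + 9746.99 + duty 58461.57 = 383425.04
Supplier B (FOB):
CIF value = FOB price + freight + insurance = 300450.51 + 6007.80 + 615.38 = 307073.69
Import duty = 307073.69 × 18.1% = 55580.34
Buyer bears (B): 6007.80 + 615.38 + 614.32 + 279.64 + 1077.39 = 8594.53
Landed cost (B) = invoice 300450.51 + 8594.53 + duty 55580.34 = 364625.38
Difference = |383425.04 − 364625.38| = 18799.66

Supplier B is cheaper by CAD 18799.66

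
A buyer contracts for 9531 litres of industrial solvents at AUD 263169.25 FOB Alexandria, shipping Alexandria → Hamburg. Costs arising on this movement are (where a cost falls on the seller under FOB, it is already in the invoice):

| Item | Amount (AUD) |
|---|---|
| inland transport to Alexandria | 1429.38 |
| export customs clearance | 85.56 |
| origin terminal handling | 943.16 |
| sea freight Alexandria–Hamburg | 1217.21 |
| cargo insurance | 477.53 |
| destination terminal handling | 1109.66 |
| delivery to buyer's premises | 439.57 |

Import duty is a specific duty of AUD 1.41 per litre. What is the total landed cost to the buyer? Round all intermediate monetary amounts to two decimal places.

Total landed cost: AUD 279851.93

FOB: the seller bears costs until goods are on board at the origin port; the buyer bears freight, insurance and all costs thereafter.
Already in the invoice (seller's account under FOB): inland to port, export clearance, origin terminal — exclude.
CIF value = FOB price + freight + insurance = 263169.25 + 1217.21 + 477.53 = 264863.99
Import duty = 9531 × 1.41 = 13438.71
Buyer bears: freight 1217.21 + insurance 477.53 + destination terminal 1109.66 + delivery 439.57 + duty 13438.71 = 16682.68
Landed cost = invoice 263169.25 + 16682.68 = 279851.93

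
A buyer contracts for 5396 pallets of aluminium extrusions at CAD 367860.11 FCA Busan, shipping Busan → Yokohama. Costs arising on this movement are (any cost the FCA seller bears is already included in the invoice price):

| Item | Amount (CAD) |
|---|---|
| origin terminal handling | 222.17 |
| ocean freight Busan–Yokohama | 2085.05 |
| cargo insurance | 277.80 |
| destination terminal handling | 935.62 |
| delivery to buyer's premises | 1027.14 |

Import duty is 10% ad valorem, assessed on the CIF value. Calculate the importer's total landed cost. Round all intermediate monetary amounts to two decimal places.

FCA: the seller delivers export-cleared goods to the carrier; the buyer bears costs from that point.
CIF value = FCA price + origin terminal + freight + insurance = 367860.11 + 222.17 + 2085.05 + 277.80 = 370445.13
Import duty = 370445.13 × 10% = 37044.51
Buyer bears: origin terminal 222.17 + freight 2085.05 + insurance 277.80 + destination terminal 935.62 + delivery 1027.14 + duty 37044.51 = 41592.29
Landed cost = invoice 367860.11 + 41592.29 = 409452.40

Total landed cost: CAD 409452.40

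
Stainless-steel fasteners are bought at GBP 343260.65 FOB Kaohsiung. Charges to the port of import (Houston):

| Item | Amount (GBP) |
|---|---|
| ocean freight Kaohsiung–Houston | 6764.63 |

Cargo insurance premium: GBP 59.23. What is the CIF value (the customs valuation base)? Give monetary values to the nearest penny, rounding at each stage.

CIF value: GBP 350084.51

CIF = FOB price + freight + insurance
CIF = 343260.65 + 6764.63 + 59.23 = 350084.51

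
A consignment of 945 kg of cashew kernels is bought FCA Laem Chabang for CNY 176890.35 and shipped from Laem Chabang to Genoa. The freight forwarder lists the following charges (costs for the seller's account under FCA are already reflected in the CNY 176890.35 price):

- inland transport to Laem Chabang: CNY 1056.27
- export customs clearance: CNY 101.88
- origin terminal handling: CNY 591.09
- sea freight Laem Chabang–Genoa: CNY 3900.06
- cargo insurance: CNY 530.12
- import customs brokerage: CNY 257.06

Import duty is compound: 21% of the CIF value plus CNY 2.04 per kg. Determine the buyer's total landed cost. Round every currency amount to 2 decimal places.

Total landed cost: CNY 222297.92

FCA: the seller delivers export-cleared goods to the carrier; the buyer bears costs from that point.
Already in the invoice (seller's account under FCA): inland to port, export clearance — exclude.
CIF value = FCA price + origin terminal + freight + insurance = 176890.35 + 591.09 + 3900.06 + 530.12 = 181911.62
Ad valorem component: 181911.62 × 21% = 38201.44
Specific component: 945 × 2.04 = 1927.80
Import duty = 38201.44 + 1927.80 = 40129.24
Buyer bears: origin terminal 591.09 + freight 3900.06 + insurance 530.12 + brokerage 257.06 + duty 40129.24 = 45407.57
Landed cost = invoice 176890.35 + 45407.57 = 222297.92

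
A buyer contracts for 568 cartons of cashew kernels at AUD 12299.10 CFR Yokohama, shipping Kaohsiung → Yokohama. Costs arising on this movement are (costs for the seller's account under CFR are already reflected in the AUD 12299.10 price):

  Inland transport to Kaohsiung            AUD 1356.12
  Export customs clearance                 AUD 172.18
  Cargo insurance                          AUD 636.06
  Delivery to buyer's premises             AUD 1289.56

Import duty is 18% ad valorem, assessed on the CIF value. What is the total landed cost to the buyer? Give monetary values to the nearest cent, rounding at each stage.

Total landed cost: AUD 16553.05

CFR: the seller pays costs through ocean freight to the destination port, but not insurance.
Already in the invoice (seller's account under CFR): inland to port, export clearance — exclude.
CIF value = CFR price + insurance = 12299.10 + 636.06 = 12935.16
Import duty = 12935.16 × 18% = 2328.33
Buyer bears: insurance 636.06 + delivery 1289.56 + duty 2328.33 = 4253.95
Landed cost = invoice 12299.10 + 4253.95 = 16553.05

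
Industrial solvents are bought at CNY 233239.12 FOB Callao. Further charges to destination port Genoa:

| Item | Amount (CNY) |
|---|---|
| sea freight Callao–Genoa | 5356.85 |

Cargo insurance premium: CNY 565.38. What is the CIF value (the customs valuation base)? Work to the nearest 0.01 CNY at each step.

CIF value: CNY 239161.35

CIF = FOB price + freight + insurance
CIF = 233239.12 + 5356.85 + 565.38 = 239161.35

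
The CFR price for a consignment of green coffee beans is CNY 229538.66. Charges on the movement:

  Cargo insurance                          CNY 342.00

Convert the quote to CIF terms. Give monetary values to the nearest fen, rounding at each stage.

CIF price: CNY 229880.66

From CFR to CIF, the seller additionally bears: insurance.
CIF price = 229538.66 + 342.00 = 229880.66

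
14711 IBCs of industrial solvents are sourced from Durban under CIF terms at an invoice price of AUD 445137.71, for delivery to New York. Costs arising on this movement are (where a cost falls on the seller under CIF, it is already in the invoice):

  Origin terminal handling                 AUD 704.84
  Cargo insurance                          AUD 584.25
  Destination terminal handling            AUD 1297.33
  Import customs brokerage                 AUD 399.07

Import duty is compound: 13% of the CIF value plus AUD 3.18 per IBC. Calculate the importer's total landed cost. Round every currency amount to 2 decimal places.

CIF: the seller pays costs through ocean freight and marine insurance to the destination port.
Already in the invoice (seller's account under CIF): origin terminal, insurance — exclude.
The CIF price already equals the CIF value: 445137.71
Ad valorem component: 445137.71 × 13% = 57867.90
Specific component: 14711 × 3.18 = 46780.98
Import duty = 57867.90 + 46780.98 = 104648.88
Buyer bears: destination terminal 1297.33 + brokerage 399.07 + duty 104648.88 = 106345.28
Landed cost = invoice 445137.71 + 106345.28 = 551482.99

Total landed cost: AUD 551482.99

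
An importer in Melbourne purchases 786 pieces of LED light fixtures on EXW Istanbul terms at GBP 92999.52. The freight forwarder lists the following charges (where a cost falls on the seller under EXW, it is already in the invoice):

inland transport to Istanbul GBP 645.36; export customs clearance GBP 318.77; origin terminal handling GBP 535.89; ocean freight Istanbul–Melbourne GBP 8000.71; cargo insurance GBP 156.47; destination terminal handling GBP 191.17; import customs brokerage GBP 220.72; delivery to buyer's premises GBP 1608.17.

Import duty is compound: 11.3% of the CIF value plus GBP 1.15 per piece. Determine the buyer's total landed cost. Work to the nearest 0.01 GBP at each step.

Total landed cost: GBP 117180.89

EXW: the seller makes goods available at their premises; the buyer bears all onward costs.
CIF value = EXW price + inland to port + export clearance + origin terminal + freight + insurance = 92999.52 + 645.36 + 318.77 + 535.89 + 8000.71 + 156.47 = 102656.72
Ad valorem component: 102656.72 × 11.3% = 11600.21
Specific component: 786 × 1.15 = 903.90
Import duty = 11600.21 + 903.90 = 12504.11
Buyer bears: inland to port 645.36 + export clearance 318.77 + origin terminal 535.89 + freight 8000.71 + insurance 156.47 + destination terminal 191.17 + brokerage 220.72 + delivery 1608.17 + duty 12504.11 = 24181.37
Landed cost = invoice 92999.52 + 24181.37 = 117180.89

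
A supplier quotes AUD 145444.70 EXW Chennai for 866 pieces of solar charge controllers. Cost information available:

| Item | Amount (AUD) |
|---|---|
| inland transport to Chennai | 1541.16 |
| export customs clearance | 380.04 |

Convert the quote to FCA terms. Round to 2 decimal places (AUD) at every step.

FCA price: AUD 147365.90

From EXW to FCA, the seller additionally bears: inland to port, export clearance.
FCA price = 145444.70 + 1541.16 + 380.04 = 147365.90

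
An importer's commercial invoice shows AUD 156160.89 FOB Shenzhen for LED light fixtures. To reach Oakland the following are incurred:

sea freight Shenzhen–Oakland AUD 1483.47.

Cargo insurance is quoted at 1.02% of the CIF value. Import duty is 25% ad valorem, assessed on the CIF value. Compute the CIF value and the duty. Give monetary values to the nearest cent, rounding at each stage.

CIF value: AUD 159268.90; import duty: AUD 39817.23

Let C be the CIF value. C = FOB price + freight + 1.02% × C
C − 1.02% × C = 156160.89 + 1483.47
0.9898 × C = 157644.36
C = 157644.36 / 0.9898 = 159268.90
Insurance premium = 1.02% × 159268.90 = 1624.54
Import duty = 159268.90 × 25% = 39817.23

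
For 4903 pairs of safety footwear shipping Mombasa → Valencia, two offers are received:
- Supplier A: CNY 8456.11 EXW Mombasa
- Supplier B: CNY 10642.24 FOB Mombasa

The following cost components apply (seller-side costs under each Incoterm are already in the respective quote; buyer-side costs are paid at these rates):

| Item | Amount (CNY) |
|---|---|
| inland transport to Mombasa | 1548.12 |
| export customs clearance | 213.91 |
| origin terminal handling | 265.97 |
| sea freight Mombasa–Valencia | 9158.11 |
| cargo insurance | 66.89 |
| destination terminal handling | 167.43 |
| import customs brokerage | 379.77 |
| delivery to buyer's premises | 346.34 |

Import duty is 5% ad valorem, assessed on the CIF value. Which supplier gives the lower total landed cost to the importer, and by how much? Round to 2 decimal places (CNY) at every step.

Supplier A (EXW):
CIF value = EXW price + inland to port + export clearance + origin terminal + freight + insurance = 8456.11 + 1548.12 + 213.91 + 265.97 + 9158.11 + 66.89 = 19709.11
Import duty = 19709.11 × 5% = 985.46
Buyer bears (A): 1548.12 + 213.91 + 265.97 + 9158.11 + 66.89 + 167.43 + 379.77 + 346.34 = 12146.54
Landed cost (A) = invoice 8456.11 + 12146.54 + duty 985.46 = 21588.11
Supplier B (FOB):
CIF value = FOB price + freight + insurance = 10642.24 + 9158.11 + 66.89 = 19867.24
Import duty = 19867.24 × 5% = 993.36
Buyer bears (B): 9158.11 + 66.89 + 167.43 + 379.77 + 346.34 = 10118.54
Landed cost (B) = invoice 10642.24 + 10118.54 + duty 993.36 = 21754.14
Difference = |21588.11 − 21754.14| = 166.03

Supplier A is cheaper by CNY 166.03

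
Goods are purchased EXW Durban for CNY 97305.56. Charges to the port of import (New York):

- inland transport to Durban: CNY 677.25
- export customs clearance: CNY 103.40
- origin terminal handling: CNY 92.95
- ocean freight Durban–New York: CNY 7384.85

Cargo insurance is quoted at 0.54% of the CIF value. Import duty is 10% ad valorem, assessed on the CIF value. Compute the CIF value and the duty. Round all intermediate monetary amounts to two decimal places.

CIF value: CNY 106137.15; import duty: CNY 10613.72

Let C be the CIF value. C = EXW price + pre-shipment costs + freight + 0.54% × C
C − 0.54% × C = 97305.56 + 677.25 + 103.40 + 92.95 + 7384.85
0.9946 × C = 105564.01
C = 105564.01 / 0.9946 = 106137.15
Insurance premium = 0.54% × 106137.15 = 573.14
Import duty = 106137.15 × 10% = 10613.72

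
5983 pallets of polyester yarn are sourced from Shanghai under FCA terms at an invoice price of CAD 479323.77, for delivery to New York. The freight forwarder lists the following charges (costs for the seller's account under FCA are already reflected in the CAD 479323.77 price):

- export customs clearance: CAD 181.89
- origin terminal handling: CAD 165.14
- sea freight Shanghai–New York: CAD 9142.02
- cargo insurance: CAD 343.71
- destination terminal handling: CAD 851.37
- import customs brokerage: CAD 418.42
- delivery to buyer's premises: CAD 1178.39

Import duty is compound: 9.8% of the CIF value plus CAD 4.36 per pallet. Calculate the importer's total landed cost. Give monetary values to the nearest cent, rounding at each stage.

Total landed cost: CAD 565428.21

FCA: the seller delivers export-cleared goods to the carrier; the buyer bears costs from that point.
Already in the invoice (seller's account under FCA): export clearance — exclude.
CIF value = FCA price + origin terminal + freight + insurance = 479323.77 + 165.14 + 9142.02 + 343.71 = 488974.64
Ad valorem component: 488974.64 × 9.8% = 47919.51
Specific component: 5983 × 4.36 = 26085.88
Import duty = 47919.51 + 26085.88 = 74005.39
Buyer bears: origin terminal 165.14 + freight 9142.02 + insurance 343.71 + destination terminal 851.37 + brokerage 418.42 + delivery 1178.39 + duty 74005.39 = 86104.44
Landed cost = invoice 479323.77 + 86104.44 = 565428.21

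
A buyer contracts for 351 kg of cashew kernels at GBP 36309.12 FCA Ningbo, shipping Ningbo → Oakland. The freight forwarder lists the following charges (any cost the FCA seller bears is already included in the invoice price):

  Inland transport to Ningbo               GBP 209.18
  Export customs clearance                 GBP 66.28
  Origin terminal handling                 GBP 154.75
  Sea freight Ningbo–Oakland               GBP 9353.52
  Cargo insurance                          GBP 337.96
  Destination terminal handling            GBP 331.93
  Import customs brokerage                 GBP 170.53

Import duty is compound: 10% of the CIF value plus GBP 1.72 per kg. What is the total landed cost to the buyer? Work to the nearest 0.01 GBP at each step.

FCA: the seller delivers export-cleared goods to the carrier; the buyer bears costs from that point.
Already in the invoice (seller's account under FCA): inland to port, export clearance — exclude.
CIF value = FCA price + origin terminal + freight + insurance = 36309.12 + 154.75 + 9353.52 + 337.96 = 46155.35
Ad valorem component: 46155.35 × 10% = 4615.54
Specific component: 351 × 1.72 = 603.72
Import duty = 4615.54 + 603.72 = 5219.26
Buyer bears: origin terminal 154.75 + freight 9353.52 + insurance 337.96 + destination terminal 331.93 + brokerage 170.53 + duty 5219.26 = 15567.95
Landed cost = invoice 36309.12 + 15567.95 = 51877.07

Total landed cost: GBP 51877.07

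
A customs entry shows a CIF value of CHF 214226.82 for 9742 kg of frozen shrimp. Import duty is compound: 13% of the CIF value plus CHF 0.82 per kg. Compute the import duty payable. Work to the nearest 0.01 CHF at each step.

Import duty: CHF 35837.93

Ad valorem component: 214226.82 × 13% = 27849.49
Specific component: 9742 × 0.82 = 7988.44
Import duty = 27849.49 + 7988.44 = 35837.93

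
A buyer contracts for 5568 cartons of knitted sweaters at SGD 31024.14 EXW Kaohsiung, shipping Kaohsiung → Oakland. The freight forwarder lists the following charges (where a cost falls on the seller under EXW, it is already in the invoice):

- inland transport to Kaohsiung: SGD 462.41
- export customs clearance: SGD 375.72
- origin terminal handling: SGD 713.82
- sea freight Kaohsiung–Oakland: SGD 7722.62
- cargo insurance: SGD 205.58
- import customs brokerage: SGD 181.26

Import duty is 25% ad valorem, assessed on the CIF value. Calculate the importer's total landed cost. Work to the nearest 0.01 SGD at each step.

EXW: the seller makes goods available at their premises; the buyer bears all onward costs.
CIF value = EXW price + inland to port + export clearance + origin terminal + freight + insurance = 31024.14 + 462.41 + 375.72 + 713.82 + 7722.62 + 205.58 = 40504.29
Import duty = 40504.29 × 25% = 10126.07
Buyer bears: inland to port 462.41 + export clearance 375.72 + origin terminal 713.82 + freight 7722.62 + insurance 205.58 + brokerage 181.26 + duty 10126.07 = 19787.48
Landed cost = invoice 31024.14 + 19787.48 = 50811.62

Total landed cost: SGD 50811.62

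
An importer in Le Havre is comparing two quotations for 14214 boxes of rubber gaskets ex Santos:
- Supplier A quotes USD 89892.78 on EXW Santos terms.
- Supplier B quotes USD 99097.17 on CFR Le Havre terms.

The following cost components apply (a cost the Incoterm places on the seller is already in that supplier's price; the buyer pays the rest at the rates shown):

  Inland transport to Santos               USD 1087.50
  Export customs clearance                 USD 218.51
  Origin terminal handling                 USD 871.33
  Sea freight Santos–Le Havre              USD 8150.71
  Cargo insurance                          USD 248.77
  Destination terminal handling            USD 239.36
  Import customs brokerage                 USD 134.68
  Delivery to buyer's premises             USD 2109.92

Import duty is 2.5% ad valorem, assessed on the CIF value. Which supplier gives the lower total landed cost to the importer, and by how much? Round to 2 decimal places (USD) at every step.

Supplier B is cheaper by USD 1151.75

Supplier A (EXW):
CIF value = EXW price + inland to port + export clearance + origin terminal + freight + insurance = 89892.78 + 1087.50 + 218.51 + 871.33 + 8150.71 + 248.77 = 100469.60
Import duty = 100469.60 × 2.5% = 2511.74
Buyer bears (A): 1087.50 + 218.51 + 871.33 + 8150.71 + 248.77 + 239.36 + 134.68 + 2109.92 = 13060.78
Landed cost (A) = invoice 89892.78 + 13060.78 + duty 2511.74 = 105465.30
Supplier B (CFR):
CIF value = CFR price + insurance = 99097.17 + 248.77 = 99345.94
Import duty = 99345.94 × 2.5% = 2483.65
Buyer bears (B): 248.77 + 239.36 + 134.68 + 2109.92 = 2732.73
Landed cost (B) = invoice 99097.17 + 2732.73 + duty 2483.65 = 104313.55
Difference = |105465.30 − 104313.55| = 1151.75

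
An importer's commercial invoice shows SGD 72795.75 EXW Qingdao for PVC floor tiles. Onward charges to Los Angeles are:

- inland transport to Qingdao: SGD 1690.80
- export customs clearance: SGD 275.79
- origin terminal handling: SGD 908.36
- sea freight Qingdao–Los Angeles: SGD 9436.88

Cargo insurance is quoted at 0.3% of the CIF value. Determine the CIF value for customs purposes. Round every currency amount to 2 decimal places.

Let C be the CIF value. C = EXW price + pre-shipment costs + freight + 0.3% × C
C − 0.3% × C = 72795.75 + 1690.80 + 275.79 + 908.36 + 9436.88
0.997 × C = 85107.58
C = 85107.58 / 0.997 = 85363.67
Insurance premium = 0.3% × 85363.67 = 256.09

CIF value: SGD 85363.67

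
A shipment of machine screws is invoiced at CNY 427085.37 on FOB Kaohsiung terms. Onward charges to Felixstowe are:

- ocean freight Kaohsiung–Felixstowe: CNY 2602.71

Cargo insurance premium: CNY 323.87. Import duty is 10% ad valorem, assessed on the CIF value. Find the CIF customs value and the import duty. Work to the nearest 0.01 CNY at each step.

CIF value: CNY 430011.95; import duty: CNY 43001.20

CIF = FOB price + freight + insurance
CIF = 427085.37 + 2602.71 + 323.87 = 430011.95
Import duty = 430011.95 × 10% = 43001.20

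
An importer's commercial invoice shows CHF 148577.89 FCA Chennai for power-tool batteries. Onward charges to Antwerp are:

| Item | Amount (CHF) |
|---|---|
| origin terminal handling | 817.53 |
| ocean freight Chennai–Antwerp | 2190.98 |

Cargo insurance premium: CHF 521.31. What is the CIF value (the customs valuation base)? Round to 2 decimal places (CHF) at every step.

CIF = FCA price + pre-shipment costs + freight + insurance
CIF = 148577.89 + 817.53 + 2190.98 + 521.31 = 152107.71

CIF value: CHF 152107.71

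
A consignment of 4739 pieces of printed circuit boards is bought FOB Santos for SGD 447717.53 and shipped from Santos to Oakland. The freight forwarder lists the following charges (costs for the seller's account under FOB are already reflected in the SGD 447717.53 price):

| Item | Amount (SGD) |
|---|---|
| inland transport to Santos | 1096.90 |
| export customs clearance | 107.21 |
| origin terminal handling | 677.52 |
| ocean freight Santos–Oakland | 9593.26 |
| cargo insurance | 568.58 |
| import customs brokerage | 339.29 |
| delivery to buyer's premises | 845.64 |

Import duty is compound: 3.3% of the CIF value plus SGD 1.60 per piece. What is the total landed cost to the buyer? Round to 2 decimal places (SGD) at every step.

Total landed cost: SGD 481756.72

FOB: the seller bears costs until goods are on board at the origin port; the buyer bears freight, insurance and all costs thereafter.
Already in the invoice (seller's account under FOB): inland to port, export clearance, origin terminal — exclude.
CIF value = FOB price + freight + insurance = 447717.53 + 9593.26 + 568.58 = 457879.37
Ad valorem component: 457879.37 × 3.3% = 15110.02
Specific component: 4739 × 1.60 = 7582.40
Import duty = 15110.02 + 7582.40 = 22692.42
Buyer bears: freight 9593.26 + insurance 568.58 + brokerage 339.29 + delivery 845.64 + duty 22692.42 = 34039.19
Landed cost = invoice 447717.53 + 34039.19 = 481756.72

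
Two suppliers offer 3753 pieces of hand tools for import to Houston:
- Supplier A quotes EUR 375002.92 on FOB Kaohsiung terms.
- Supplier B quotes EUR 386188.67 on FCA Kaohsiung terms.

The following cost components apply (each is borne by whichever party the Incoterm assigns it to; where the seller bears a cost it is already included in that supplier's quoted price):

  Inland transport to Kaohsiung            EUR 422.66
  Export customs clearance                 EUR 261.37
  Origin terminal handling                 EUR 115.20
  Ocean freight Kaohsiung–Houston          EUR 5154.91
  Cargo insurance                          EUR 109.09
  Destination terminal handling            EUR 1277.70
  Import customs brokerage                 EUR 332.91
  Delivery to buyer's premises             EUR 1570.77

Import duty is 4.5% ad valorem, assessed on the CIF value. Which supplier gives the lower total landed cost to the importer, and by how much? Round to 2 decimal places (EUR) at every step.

Supplier A (FOB):
CIF value = FOB price + freight + insurance = 375002.92 + 5154.91 + 109.09 = 380266.92
Import duty = 380266.92 × 4.5% = 17112.01
Buyer bears (A): 5154.91 + 109.09 + 1277.70 + 332.91 + 1570.77 = 8445.38
Landed cost (A) = invoice 375002.92 + 8445.38 + duty 17112.01 = 400560.31
Supplier B (FCA):
CIF value = FCA price + origin terminal + freight + insurance = 386188.67 + 115.20 + 5154.91 + 109.09 = 391567.87
Import duty = 391567.87 × 4.5% = 17620.55
Buyer bears (B): 115.20 + 5154.91 + 109.09 + 1277.70 + 332.91 + 1570.77 = 8560.58
Landed cost (B) = invoice 386188.67 + 8560.58 + duty 17620.55 = 412369.80
Difference = |400560.31 − 412369.80| = 11809.49

Supplier A is cheaper by EUR 11809.49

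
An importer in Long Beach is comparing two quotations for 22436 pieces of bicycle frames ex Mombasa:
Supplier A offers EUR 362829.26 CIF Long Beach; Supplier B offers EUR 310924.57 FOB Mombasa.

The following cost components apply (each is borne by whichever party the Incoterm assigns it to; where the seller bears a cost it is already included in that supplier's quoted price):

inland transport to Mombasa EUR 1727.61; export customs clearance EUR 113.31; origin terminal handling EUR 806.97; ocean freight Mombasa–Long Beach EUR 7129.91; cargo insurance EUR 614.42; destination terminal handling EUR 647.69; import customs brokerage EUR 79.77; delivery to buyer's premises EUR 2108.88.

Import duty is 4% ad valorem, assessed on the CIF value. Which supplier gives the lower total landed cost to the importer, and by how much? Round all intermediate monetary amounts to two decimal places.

Supplier A (CIF):
The CIF price already equals the CIF value: 362829.26
Import duty = 362829.26 × 4% = 14513.17
Buyer bears (A): 647.69 + 79.77 + 2108.88 = 2836.34
Landed cost (A) = invoice 362829.26 + 2836.34 + duty 14513.17 = 380178.77
Supplier B (FOB):
CIF value = FOB price + freight + insurance = 310924.57 + 7129.91 + 614.42 = 318668.90
Import duty = 318668.90 × 4% = 12746.76
Buyer bears (B): 7129.91 + 614.42 + 647.69 + 79.77 + 2108.88 = 10580.67
Landed cost (B) = invoice 310924.57 + 10580.67 + duty 12746.76 = 334252.00
Difference = |380178.77 − 334252.00| = 45926.77

Supplier B is cheaper by EUR 45926.77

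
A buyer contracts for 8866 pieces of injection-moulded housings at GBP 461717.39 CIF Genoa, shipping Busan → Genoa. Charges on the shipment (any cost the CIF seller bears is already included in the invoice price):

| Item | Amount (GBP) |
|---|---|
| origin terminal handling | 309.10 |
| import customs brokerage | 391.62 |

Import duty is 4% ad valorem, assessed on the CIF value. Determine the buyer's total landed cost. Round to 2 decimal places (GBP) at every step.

CIF: the seller pays costs through ocean freight and marine insurance to the destination port.
Already in the invoice (seller's account under CIF): origin terminal — exclude.
The CIF price already equals the CIF value: 461717.39
Import duty = 461717.39 × 4% = 18468.70
Buyer bears: brokerage 391.62 + duty 18468.70 = 18860.32
Landed cost = invoice 461717.39 + 18860.32 = 480577.71

Total landed cost: GBP 480577.71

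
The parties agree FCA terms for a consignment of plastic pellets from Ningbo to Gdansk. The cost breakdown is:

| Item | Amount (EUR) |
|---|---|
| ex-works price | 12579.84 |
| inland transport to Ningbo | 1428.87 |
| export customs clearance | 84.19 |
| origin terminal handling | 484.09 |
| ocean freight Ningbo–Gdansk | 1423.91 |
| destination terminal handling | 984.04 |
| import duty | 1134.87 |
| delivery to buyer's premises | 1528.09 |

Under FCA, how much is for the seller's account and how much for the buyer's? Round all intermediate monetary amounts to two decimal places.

FCA: the seller delivers export-cleared goods to the carrier; the buyer bears costs from that point.
Seller's account: goods 12579.84 + inland to port 1428.87 + export clearance 84.19 = 14092.90
Buyer's account: origin terminal 484.09 + freight 1423.91 + destination terminal 984.04 + duty 1134.87 + delivery 1528.09 = 5555.00

Seller: EUR 14092.90; buyer: EUR 5555.00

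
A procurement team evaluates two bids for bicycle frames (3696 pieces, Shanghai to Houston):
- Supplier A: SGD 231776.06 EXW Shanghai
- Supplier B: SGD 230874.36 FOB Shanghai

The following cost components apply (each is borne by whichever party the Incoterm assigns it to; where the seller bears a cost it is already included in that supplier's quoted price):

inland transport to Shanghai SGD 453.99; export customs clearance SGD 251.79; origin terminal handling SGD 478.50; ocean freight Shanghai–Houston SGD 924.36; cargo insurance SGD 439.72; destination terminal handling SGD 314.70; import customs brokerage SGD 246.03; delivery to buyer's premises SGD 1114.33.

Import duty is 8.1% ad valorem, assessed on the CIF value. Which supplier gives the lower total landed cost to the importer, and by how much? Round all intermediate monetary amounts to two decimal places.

Supplier B is cheaper by SGD 2254.95

Supplier A (EXW):
CIF value = EXW price + inland to port + export clearance + origin terminal + freight + insurance = 231776.06 + 453.99 + 251.79 + 478.50 + 924.36 + 439.72 = 234324.42
Import duty = 234324.42 × 8.1% = 18980.28
Buyer bears (A): 453.99 + 251.79 + 478.50 + 924.36 + 439.72 + 314.70 + 246.03 + 1114.33 = 4223.42
Landed cost (A) = invoice 231776.06 + 4223.42 + duty 18980.28 = 254979.76
Supplier B (FOB):
CIF value = FOB price + freight + insurance = 230874.36 + 924.36 + 439.72 = 232238.44
Import duty = 232238.44 × 8.1% = 18811.31
Buyer bears (B): 924.36 + 439.72 + 314.70 + 246.03 + 1114.33 = 3039.14
Landed cost (B) = invoice 230874.36 + 3039.14 + duty 18811.31 = 252724.81
Difference = |254979.76 − 252724.81| = 2254.95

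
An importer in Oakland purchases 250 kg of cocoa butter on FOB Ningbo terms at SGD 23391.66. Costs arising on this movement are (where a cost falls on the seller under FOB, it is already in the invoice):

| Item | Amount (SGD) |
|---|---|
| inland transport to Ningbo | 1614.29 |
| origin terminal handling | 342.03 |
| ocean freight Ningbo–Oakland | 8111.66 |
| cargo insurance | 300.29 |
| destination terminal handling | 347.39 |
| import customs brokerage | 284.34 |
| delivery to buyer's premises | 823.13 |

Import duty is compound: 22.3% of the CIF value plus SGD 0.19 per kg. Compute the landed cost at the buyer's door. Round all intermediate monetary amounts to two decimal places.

Total landed cost: SGD 40398.18

FOB: the seller bears costs until goods are on board at the origin port; the buyer bears freight, insurance and all costs thereafter.
Already in the invoice (seller's account under FOB): inland to port, origin terminal — exclude.
CIF value = FOB price + freight + insurance = 23391.66 + 8111.66 + 300.29 = 31803.61
Ad valorem component: 31803.61 × 22.3% = 7092.21
Specific component: 250 × 0.19 = 47.50
Import duty = 7092.21 + 47.50 = 7139.71
Buyer bears: freight 8111.66 + insurance 300.29 + destination terminal 347.39 + brokerage 284.34 + delivery 823.13 + duty 7139.71 = 17006.52
Landed cost = invoice 23391.66 + 17006.52 = 40398.18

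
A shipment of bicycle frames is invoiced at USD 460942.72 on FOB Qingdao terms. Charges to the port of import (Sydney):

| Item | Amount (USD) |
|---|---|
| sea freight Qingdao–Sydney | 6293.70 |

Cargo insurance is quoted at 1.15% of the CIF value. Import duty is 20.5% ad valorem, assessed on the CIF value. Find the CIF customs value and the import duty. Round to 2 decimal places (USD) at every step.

Let C be the CIF value. C = FOB price + freight + 1.15% × C
C − 1.15% × C = 460942.72 + 6293.70
0.9885 × C = 467236.42
C = 467236.42 / 0.9885 = 472672.15
Insurance premium = 1.15% × 472672.15 = 5435.73
Import duty = 472672.15 × 20.5% = 96897.79

CIF value: USD 472672.15; import duty: USD 96897.79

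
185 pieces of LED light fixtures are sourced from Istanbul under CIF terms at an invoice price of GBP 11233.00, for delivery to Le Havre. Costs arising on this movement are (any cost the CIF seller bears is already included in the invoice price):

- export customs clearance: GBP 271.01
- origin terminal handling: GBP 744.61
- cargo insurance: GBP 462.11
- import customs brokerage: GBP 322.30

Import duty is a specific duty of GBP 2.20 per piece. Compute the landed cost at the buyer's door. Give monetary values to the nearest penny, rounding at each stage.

CIF: the seller pays costs through ocean freight and marine insurance to the destination port.
Already in the invoice (seller's account under CIF): export clearance, origin terminal, insurance — exclude.
The CIF price already equals the CIF value: 11233.00
Import duty = 185 × 2.20 = 407.00
Buyer bears: brokerage 322.30 + duty 407.00 = 729.30
Landed cost = invoice 11233.00 + 729.30 = 11962.30

Total landed cost: GBP 11962.30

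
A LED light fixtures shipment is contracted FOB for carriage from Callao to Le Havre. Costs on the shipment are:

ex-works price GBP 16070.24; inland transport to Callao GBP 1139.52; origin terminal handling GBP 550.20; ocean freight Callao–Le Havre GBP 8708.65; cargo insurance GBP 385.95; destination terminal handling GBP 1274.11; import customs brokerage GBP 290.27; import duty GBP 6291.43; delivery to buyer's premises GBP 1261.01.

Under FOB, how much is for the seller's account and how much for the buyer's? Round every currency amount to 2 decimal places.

Seller: GBP 17759.96; buyer: GBP 18211.42

FOB: the seller bears costs until goods are on board at the origin port; the buyer bears freight, insurance and all costs thereafter.
Seller's account: goods 16070.24 + inland to port 1139.52 + origin terminal 550.20 = 17759.96
Buyer's account: freight 8708.65 + insurance 385.95 + destination terminal 1274.11 + brokerage 290.27 + duty 6291.43 + delivery 1261.01 = 18211.42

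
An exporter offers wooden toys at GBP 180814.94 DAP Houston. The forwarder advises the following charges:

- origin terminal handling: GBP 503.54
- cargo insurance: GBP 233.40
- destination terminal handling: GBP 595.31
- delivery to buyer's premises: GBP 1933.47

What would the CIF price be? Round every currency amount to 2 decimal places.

CIF price: GBP 178286.16

Not relevant to the conversion: insurance, origin terminal — on the seller under both DAP and CIF; already in the DAP price and stays in the CIF price.
From DAP to CIF, the seller no longer bears: destination terminal, delivery.
CIF price = 180814.94 − 595.31 − 1933.47 = 178286.16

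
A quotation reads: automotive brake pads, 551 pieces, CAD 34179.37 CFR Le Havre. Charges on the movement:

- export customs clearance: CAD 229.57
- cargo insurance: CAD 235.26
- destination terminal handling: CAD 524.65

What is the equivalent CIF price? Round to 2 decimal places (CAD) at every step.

Not relevant to the conversion: export clearance — on the seller under both CFR and CIF; already in the CFR price and stays in the CIF price. destination terminal — on the buyer under both terms; not part of either seller's price.
From CFR to CIF, the seller additionally bears: insurance.
CIF price = 34179.37 + 235.26 = 34414.63

CIF price: CAD 34414.63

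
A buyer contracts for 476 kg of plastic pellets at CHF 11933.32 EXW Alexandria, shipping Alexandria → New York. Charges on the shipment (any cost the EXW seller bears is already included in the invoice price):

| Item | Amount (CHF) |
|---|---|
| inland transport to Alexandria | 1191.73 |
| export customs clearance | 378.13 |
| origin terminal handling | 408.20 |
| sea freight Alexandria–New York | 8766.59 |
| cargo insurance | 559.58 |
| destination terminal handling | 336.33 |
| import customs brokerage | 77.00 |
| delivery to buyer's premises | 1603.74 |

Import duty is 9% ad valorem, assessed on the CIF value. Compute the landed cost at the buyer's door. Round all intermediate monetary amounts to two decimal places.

Total landed cost: CHF 27346.00

EXW: the seller makes goods available at their premises; the buyer bears all onward costs.
CIF value = EXW price + inland to port + export clearance + origin terminal + freight + insurance = 11933.32 + 1191.73 + 378.13 + 408.20 + 8766.59 + 559.58 = 23237.55
Import duty = 23237.55 × 9% = 2091.38
Buyer bears: inland to port 1191.73 + export clearance 378.13 + origin terminal 408.20 + freight 8766.59 + insurance 559.58 + destination terminal 336.33 + brokerage 77.00 + delivery 1603.74 + duty 2091.38 = 15412.68
Landed cost = invoice 11933.32 + 15412.68 = 27346.00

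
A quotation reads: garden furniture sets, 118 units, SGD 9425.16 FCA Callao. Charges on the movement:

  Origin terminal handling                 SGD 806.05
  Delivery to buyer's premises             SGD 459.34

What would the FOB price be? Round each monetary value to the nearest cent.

FOB price: SGD 10231.21

Not relevant to the conversion: delivery — on the buyer under both terms; not part of either seller's price.
From FCA to FOB, the seller additionally bears: origin terminal.
FOB price = 9425.16 + 806.05 = 10231.21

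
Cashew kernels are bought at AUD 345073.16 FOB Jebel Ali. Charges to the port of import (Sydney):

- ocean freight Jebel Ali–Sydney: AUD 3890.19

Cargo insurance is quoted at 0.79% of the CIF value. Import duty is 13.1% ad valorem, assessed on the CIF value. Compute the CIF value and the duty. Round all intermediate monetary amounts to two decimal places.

Let C be the CIF value. C = FOB price + freight + 0.79% × C
C − 0.79% × C = 345073.16 + 3890.19
0.9921 × C = 348963.35
C = 348963.35 / 0.9921 = 351742.11
Insurance premium = 0.79% × 351742.11 = 2778.76
Import duty = 351742.11 × 13.1% = 46078.22

CIF value: AUD 351742.11; import duty: AUD 46078.22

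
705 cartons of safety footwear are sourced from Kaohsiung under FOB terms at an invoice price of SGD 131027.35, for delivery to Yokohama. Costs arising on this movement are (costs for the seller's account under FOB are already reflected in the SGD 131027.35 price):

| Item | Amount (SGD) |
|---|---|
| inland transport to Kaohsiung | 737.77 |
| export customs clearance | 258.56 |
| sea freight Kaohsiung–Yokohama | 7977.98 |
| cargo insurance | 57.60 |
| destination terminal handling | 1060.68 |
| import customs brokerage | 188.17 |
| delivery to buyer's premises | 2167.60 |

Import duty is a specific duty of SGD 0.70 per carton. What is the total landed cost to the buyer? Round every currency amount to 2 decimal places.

FOB: the seller bears costs until goods are on board at the origin port; the buyer bears freight, insurance and all costs thereafter.
Already in the invoice (seller's account under FOB): inland to port, export clearance — exclude.
CIF value = FOB price + freight + insurance = 131027.35 + 7977.98 + 57.60 = 139062.93
Import duty = 705 × 0.70 = 493.50
Buyer bears: freight 7977.98 + insurance 57.60 + destination terminal 1060.68 + brokerage 188.17 + delivery 2167.60 + duty 493.50 = 11945.53
Landed cost = invoice 131027.35 + 11945.53 = 142972.88

Total landed cost: SGD 142972.88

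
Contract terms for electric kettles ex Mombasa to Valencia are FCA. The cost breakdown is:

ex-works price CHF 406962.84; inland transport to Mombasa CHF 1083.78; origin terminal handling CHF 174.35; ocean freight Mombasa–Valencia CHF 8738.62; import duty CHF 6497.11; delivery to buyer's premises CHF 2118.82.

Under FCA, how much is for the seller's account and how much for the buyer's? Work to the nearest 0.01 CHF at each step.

Seller: CHF 408046.62; buyer: CHF 17528.90

FCA: the seller delivers export-cleared goods to the carrier; the buyer bears costs from that point.
Seller's account: goods 406962.84 + inland to port 1083.78 = 408046.62
Buyer's account: origin terminal 174.35 + freight 8738.62 + duty 6497.11 + delivery 2118.82 = 17528.90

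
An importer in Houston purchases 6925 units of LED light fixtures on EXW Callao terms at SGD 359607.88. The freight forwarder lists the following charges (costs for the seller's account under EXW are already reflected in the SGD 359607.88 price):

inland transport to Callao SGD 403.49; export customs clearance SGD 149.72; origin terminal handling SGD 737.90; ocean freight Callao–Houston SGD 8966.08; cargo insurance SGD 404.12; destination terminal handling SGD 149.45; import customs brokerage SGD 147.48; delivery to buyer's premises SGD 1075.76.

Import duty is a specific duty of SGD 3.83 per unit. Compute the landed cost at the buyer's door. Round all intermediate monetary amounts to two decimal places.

Total landed cost: SGD 398164.63

EXW: the seller makes goods available at their premises; the buyer bears all onward costs.
CIF value = EXW price + inland to port + export clearance + origin terminal + freight + insurance = 359607.88 + 403.49 + 149.72 + 737.90 + 8966.08 + 404.12 = 370269.19
Import duty = 6925 × 3.83 = 26522.75
Buyer bears: inland to port 403.49 + export clearance 149.72 + origin terminal 737.90 + freight 8966.08 + insurance 404.12 + destination terminal 149.45 + brokerage 147.48 + delivery 1075.76 + duty 26522.75 = 38556.75
Landed cost = invoice 359607.88 + 38556.75 = 398164.63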